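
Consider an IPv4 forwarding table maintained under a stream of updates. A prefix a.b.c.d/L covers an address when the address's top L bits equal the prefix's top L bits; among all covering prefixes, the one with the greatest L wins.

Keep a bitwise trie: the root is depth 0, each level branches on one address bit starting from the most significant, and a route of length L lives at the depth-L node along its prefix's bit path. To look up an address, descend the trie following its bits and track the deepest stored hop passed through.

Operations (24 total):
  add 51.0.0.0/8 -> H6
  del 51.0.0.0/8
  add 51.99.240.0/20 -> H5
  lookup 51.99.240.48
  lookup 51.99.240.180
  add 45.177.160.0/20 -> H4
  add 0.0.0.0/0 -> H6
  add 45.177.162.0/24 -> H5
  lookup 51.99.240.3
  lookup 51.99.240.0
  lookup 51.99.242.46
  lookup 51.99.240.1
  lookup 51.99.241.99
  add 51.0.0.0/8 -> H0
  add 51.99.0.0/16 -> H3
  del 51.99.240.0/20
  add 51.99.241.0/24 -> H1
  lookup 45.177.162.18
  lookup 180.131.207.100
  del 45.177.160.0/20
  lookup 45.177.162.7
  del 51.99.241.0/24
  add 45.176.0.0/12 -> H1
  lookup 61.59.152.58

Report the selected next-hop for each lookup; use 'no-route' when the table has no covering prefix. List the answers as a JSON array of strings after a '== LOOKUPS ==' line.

Trace:
  + 51.0.0.0/8 (H6) depth=8
  del 51.0.0.0/8 (clear depth 8)
  + 51.99.240.0/20 (H5) depth=20
  ? 51.99.240.48  path d0:-→d1:-→d2:-→d3:-→d4:-→d5:-→d6:-→d7:-→d8:-→d9:-→d10:-→d11:-→d12:-→d13:-→d14:-→d15:-→d16:-→d17:-→d18:-→d19:-→d20:H5  best=H5
  ? 51.99.240.180  path d0:-→d1:-→d2:-→d3:-→d4:-→d5:-→d6:-→d7:-→d8:-→d9:-→d10:-→d11:-→d12:-→d13:-→d14:-→d15:-→d16:-→d17:-→d18:-→d19:-→d20:H5  best=H5
  + 45.177.160.0/20 (H4) depth=20
  + 0.0.0.0/0 (H6) depth=0
  + 45.177.162.0/24 (H5) depth=24
  ? 51.99.240.3  path d0:H6→d1:-→d2:-→d3:-→d4:-→d5:-→d6:-→d7:-→d8:-→d9:-→d10:-→d11:-→d12:-→d13:-→d14:-→d15:-→d16:-→d17:-→d18:-→d19:-→d20:H5  best=H5
  ? 51.99.240.0  path d0:H6→d1:-→d2:-→d3:-→d4:-→d5:-→d6:-→d7:-→d8:-→d9:-→d10:-→d11:-→d12:-→d13:-→d14:-→d15:-→d16:-→d17:-→d18:-→d19:-→d20:H5  best=H5
  ? 51.99.242.46  path d0:H6→d1:-→d2:-→d3:-→d4:-→d5:-→d6:-→d7:-→d8:-→d9:-→d10:-→d11:-→d12:-→d13:-→d14:-→d15:-→d16:-→d17:-→d18:-→d19:-→d20:H5  best=H5
  ? 51.99.240.1  path d0:H6→d1:-→d2:-→d3:-→d4:-→d5:-→d6:-→d7:-→d8:-→d9:-→d10:-→d11:-→d12:-→d13:-→d14:-→d15:-→d16:-→d17:-→d18:-→d19:-→d20:H5  best=H5
  ? 51.99.241.99  path d0:H6→d1:-→d2:-→d3:-→d4:-→d5:-→d6:-→d7:-→d8:-→d9:-→d10:-→d11:-→d12:-→d13:-→d14:-→d15:-→d16:-→d17:-→d18:-→d19:-→d20:H5  best=H5
  + 51.0.0.0/8 (H0) depth=8
  + 51.99.0.0/16 (H3) depth=16
  del 51.99.240.0/20 (clear depth 20)
  + 51.99.241.0/24 (H1) depth=24
  ? 45.177.162.18  path d0:H6→d1:-→d2:-→d3:-→d4:-→d5:-→d6:-→d7:-→d8:-→d9:-→d10:-→d11:-→d12:-→d13:-→d14:-→d15:-→d16:-→d17:-→d18:-→d19:-→d20:H4→d21:-→d22:-→d23:-→d24:H5  best=H5
  ? 180.131.207.100  path d0:H6  best=H6
  del 45.177.160.0/20 (clear depth 20)
  ? 45.177.162.7  path d0:H6→d1:-→d2:-→d3:-→d4:-→d5:-→d6:-→d7:-→d8:-→d9:-→d10:-→d11:-→d12:-→d13:-→d14:-→d15:-→d16:-→d17:-→d18:-→d19:-→d20:-→d21:-→d22:-→d23:-→d24:H5  best=H5
  del 51.99.241.0/24 (clear depth 24)
  + 45.176.0.0/12 (H1) depth=12
  ? 61.59.152.58  path d0:H6→d1:-→d2:-→d3:-→d4:-  best=H6

== LOOKUPS ==
["H5","H5","H5","H5","H5","H5","H5","H5","H6","H5","H6"]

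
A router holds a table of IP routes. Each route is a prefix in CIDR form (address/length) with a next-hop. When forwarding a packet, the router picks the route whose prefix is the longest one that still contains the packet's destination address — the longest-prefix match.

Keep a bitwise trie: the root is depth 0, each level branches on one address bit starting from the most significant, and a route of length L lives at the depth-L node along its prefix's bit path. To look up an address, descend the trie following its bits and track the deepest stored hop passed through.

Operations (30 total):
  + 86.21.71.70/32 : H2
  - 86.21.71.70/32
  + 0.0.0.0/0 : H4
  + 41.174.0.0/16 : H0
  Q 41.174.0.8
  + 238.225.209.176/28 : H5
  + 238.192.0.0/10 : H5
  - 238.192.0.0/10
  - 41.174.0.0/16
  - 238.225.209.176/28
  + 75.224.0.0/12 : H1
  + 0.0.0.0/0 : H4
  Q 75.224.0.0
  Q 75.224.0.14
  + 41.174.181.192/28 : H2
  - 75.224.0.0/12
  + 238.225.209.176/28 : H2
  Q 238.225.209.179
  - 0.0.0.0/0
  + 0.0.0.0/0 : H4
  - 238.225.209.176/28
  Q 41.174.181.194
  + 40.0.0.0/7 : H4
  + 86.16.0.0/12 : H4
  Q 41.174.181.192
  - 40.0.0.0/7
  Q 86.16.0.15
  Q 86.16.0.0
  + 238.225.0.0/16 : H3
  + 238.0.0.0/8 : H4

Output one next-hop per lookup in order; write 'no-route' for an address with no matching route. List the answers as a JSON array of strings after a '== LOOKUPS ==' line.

Apply in order:
  add 86.21.71.70/32 -> H2 at depth 32
  - 86.21.71.70/32 clear@32
  add 0.0.0.0/0 -> H4 at depth 0
  add 41.174.0.0/16 -> H0 at depth 16
  Q 41.174.0.8: descend 0010100110101110 ; hops seen [H4,H0] ; pick H0
  add 238.225.209.176/28 -> H5 at depth 28
  add 238.192.0.0/10 -> H5 at depth 10
  - 238.192.0.0/10 clear@10
  - 41.174.0.0/16 clear@16
  - 238.225.209.176/28 clear@28
  add 75.224.0.0/12 -> H1 at depth 12
  add 0.0.0.0/0 -> H4 at depth 0
  Q 75.224.0.0: descend 010010111110 ; hops seen [H4,H1] ; pick H1
  Q 75.224.0.14: descend 010010111110 ; hops seen [H4,H1] ; pick H1
  add 41.174.181.192/28 -> H2 at depth 28
  - 75.224.0.0/12 clear@12
  add 238.225.209.176/28 -> H2 at depth 28
  Q 238.225.209.179: descend 1110111011100001110100011011 ; hops seen [H4,H2] ; pick H2
  - 0.0.0.0/0 clear@0
  add 0.0.0.0/0 -> H4 at depth 0
  - 238.225.209.176/28 clear@28
  Q 41.174.181.194: descend 0010100110101110101101011100 ; hops seen [H4,H2] ; pick H2
  add 40.0.0.0/7 -> H4 at depth 7
  add 86.16.0.0/12 -> H4 at depth 12
  Q 41.174.181.192: descend 0010100110101110101101011100 ; hops seen [H4,H4,H2] ; pick H2
  - 40.0.0.0/7 clear@7
  Q 86.16.0.15: descend 0101011000010 ; hops seen [H4,H4] ; pick H4
  Q 86.16.0.0: descend 0101011000010 ; hops seen [H4,H4] ; pick H4
  add 238.225.0.0/16 -> H3 at depth 16
  add 238.0.0.0/8 -> H4 at depth 8

== LOOKUPS ==
["H0","H1","H1","H2","H2","H2","H4","H4"]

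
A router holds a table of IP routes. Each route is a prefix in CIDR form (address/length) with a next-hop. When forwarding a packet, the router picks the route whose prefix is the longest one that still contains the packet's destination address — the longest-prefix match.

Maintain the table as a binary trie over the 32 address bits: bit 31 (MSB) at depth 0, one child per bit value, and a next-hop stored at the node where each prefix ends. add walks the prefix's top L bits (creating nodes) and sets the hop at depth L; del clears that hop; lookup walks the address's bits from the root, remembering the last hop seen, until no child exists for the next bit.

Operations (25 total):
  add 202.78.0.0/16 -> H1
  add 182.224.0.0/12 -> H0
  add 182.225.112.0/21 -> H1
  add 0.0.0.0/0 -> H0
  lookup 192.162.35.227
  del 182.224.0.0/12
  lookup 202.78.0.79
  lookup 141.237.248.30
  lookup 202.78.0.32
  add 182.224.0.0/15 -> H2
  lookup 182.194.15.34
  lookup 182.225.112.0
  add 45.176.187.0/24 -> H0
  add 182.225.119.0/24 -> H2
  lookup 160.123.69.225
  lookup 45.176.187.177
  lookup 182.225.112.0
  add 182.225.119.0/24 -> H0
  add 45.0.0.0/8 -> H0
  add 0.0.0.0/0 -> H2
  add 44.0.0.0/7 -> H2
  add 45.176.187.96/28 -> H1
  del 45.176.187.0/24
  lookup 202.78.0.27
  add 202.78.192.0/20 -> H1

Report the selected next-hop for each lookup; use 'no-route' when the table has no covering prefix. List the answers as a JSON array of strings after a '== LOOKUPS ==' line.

Apply in order:
  add 202.78.0.0/16 -> H1 at depth 16
  add 182.224.0.0/12 -> H0 at depth 12
  add 182.225.112.0/21 -> H1 at depth 21
  add 0.0.0.0/0 -> H0 at depth 0
  ? 192.162.35.227  path d0:H0→d1:-→d2:-→d3:-→d4:-  best=H0
  - 182.224.0.0/12 clear@12
  ? 202.78.0.79  path d0:H0→d1:-→d2:-→d3:-→d4:-→d5:-→d6:-→d7:-→d8:-→d9:-→d10:-→d11:-→d12:-→d13:-→d14:-→d15:-→d16:H1  best=H1
  ? 141.237.248.30  path d0:H0→d1:-→d2:-  best=H0
  ? 202.78.0.32  path d0:H0→d1:-→d2:-→d3:-→d4:-→d5:-→d6:-→d7:-→d8:-→d9:-→d10:-→d11:-→d12:-→d13:-→d14:-→d15:-→d16:H1  best=H1
  add 182.224.0.0/15 -> H2 at depth 15
  ? 182.194.15.34  path d0:H0→d1:-→d2:-→d3:-→d4:-→d5:-→d6:-→d7:-→d8:-→d9:-→d10:-  best=H0
  ? 182.225.112.0  path d0:H0→d1:-→d2:-→d3:-→d4:-→d5:-→d6:-→d7:-→d8:-→d9:-→d10:-→d11:-→d12:-→d13:-→d14:-→d15:H2→d16:-→d17:-→d18:-→d19:-→d20:-→d21:H1  best=H1
  add 45.176.187.0/24 -> H0 at depth 24
  add 182.225.119.0/24 -> H2 at depth 24
  ? 160.123.69.225  path d0:H0→d1:-→d2:-→d3:-  best=H0
  ? 45.176.187.177  path d0:H0→d1:-→d2:-→d3:-→d4:-→d5:-→d6:-→d7:-→d8:-→d9:-→d10:-→d11:-→d12:-→d13:-→d14:-→d15:-→d16:-→d17:-→d18:-→d19:-→d20:-→d21:-→d22:-→d23:-→d24:H0  best=H0
  ? 182.225.112.0  path d0:H0→d1:-→d2:-→d3:-→d4:-→d5:-→d6:-→d7:-→d8:-→d9:-→d10:-→d11:-→d12:-→d13:-→d14:-→d15:H2→d16:-→d17:-→d18:-→d19:-→d20:-→d21:H1  best=H1
  add 182.225.119.0/24 -> H0 at depth 24
  add 45.0.0.0/8 -> H0 at depth 8
  add 0.0.0.0/0 -> H2 at depth 0
  add 44.0.0.0/7 -> H2 at depth 7
  add 45.176.187.96/28 -> H1 at depth 28
  - 45.176.187.0/24 clear@24
  ? 202.78.0.27  path d0:H2→d1:-→d2:-→d3:-→d4:-→d5:-→d6:-→d7:-→d8:-→d9:-→d10:-→d11:-→d12:-→d13:-→d14:-→d15:-→d16:H1  best=H1
  add 202.78.192.0/20 -> H1 at depth 20

== LOOKUPS ==
["H0","H1","H0","H1","H0","H1","H0","H0","H1","H1"]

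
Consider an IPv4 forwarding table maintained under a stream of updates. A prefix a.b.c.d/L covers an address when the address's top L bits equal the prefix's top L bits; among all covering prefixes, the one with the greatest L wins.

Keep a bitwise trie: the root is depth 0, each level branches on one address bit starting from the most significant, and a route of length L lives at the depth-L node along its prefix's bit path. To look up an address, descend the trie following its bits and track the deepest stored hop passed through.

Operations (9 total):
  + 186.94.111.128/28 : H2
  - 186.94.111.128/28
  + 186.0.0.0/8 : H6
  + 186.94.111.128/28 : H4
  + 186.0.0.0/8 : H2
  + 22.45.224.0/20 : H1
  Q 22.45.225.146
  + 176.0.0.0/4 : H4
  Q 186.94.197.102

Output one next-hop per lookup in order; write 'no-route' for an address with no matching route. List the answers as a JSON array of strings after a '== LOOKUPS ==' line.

Trace:
  + 186.94.111.128/28 (H2) depth=28
  - 186.94.111.128/28 clear@28
  + 186.0.0.0/8 (H6) depth=8
  + 186.94.111.128/28 (H4) depth=28
  + 186.0.0.0/8 (H2) depth=8
  + 22.45.224.0/20 (H1) depth=20
  Q 22.45.225.146: descend 00010110001011011110 ; hops seen [H1] ; pick H1
  + 176.0.0.0/4 (H4) depth=4
  Q 186.94.197.102: descend 1011101001011110 ; hops seen [H4,H2] ; pick H2

== LOOKUPS ==
["H1","H2"]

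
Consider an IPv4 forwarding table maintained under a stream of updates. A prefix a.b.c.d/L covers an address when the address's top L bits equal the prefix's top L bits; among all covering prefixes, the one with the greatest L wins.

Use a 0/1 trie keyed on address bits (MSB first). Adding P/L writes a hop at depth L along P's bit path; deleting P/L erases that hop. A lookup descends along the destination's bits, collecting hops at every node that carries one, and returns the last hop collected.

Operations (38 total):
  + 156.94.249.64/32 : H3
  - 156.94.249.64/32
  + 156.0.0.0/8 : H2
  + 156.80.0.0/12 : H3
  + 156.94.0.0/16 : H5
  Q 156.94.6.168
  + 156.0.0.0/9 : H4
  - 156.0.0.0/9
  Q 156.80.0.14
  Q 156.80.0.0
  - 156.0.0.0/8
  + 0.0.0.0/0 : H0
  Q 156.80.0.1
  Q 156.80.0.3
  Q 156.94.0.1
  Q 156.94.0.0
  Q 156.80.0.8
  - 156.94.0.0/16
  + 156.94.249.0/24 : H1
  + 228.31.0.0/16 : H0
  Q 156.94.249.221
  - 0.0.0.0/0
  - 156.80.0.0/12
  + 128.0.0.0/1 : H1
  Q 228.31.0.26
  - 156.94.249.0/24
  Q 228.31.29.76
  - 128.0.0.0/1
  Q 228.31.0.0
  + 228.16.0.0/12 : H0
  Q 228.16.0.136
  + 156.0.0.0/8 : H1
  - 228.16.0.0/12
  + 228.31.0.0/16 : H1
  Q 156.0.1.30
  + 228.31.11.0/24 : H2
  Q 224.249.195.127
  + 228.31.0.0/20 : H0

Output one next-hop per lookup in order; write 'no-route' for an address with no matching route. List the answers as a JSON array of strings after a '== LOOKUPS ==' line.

Apply in order:
  add 156.94.249.64/32 -> H3 at depth 32
  - 156.94.249.64/32 clear@32
  add 156.0.0.0/8 -> H2 at depth 8
  add 156.80.0.0/12 -> H3 at depth 12
  add 156.94.0.0/16 -> H5 at depth 16
  Q 156.94.6.168: descend 1001110001011110 ; hops seen [H2,H3,H5] ; pick H5
  add 156.0.0.0/9 -> H4 at depth 9
  - 156.0.0.0/9 clear@9
  Q 156.80.0.14: descend 100111000101 ; hops seen [H2,H3] ; pick H3
  Q 156.80.0.0: descend 100111000101 ; hops seen [H2,H3] ; pick H3
  - 156.0.0.0/8 clear@8
  add 0.0.0.0/0 -> H0 at depth 0
  Q 156.80.0.1: descend 100111000101 ; hops seen [H0,H3] ; pick H3
  Q 156.80.0.3: descend 100111000101 ; hops seen [H0,H3] ; pick H3
  Q 156.94.0.1: descend 1001110001011110 ; hops seen [H0,H3,H5] ; pick H5
  Q 156.94.0.0: descend 1001110001011110 ; hops seen [H0,H3,H5] ; pick H5
  Q 156.80.0.8: descend 100111000101 ; hops seen [H0,H3] ; pick H3
  - 156.94.0.0/16 clear@16
  add 156.94.249.0/24 -> H1 at depth 24
  add 228.31.0.0/16 -> H0 at depth 16
  Q 156.94.249.221: descend 100111000101111011111001 ; hops seen [H0,H3,H1] ; pick H1
  - 0.0.0.0/0 clear@0
  - 156.80.0.0/12 clear@12
  add 128.0.0.0/1 -> H1 at depth 1
  Q 228.31.0.26: descend 1110010000011111 ; hops seen [H1,H0] ; pick H0
  - 156.94.249.0/24 clear@24
  Q 228.31.29.76: descend 1110010000011111 ; hops seen [H1,H0] ; pick H0
  - 128.0.0.0/1 clear@1
  Q 228.31.0.0: descend 1110010000011111 ; hops seen [H0] ; pick H0
  add 228.16.0.0/12 -> H0 at depth 12
  Q 228.16.0.136: descend 111001000001 ; hops seen [H0] ; pick H0
  add 156.0.0.0/8 -> H1 at depth 8
  - 228.16.0.0/12 clear@12
  add 228.31.0.0/16 -> H1 at depth 16
  Q 156.0.1.30: descend 100111000 ; hops seen [H1] ; pick H1
  add 228.31.11.0/24 -> H2 at depth 24
  Q 224.249.195.127: descend 11100 ; hops seen [∅] ; pick no-route
  add 228.31.0.0/20 -> H0 at depth 20

== LOOKUPS ==
["H5","H3","H3","H3","H3","H5","H5","H3","H1","H0","H0","H0","H0","H1","no-route"]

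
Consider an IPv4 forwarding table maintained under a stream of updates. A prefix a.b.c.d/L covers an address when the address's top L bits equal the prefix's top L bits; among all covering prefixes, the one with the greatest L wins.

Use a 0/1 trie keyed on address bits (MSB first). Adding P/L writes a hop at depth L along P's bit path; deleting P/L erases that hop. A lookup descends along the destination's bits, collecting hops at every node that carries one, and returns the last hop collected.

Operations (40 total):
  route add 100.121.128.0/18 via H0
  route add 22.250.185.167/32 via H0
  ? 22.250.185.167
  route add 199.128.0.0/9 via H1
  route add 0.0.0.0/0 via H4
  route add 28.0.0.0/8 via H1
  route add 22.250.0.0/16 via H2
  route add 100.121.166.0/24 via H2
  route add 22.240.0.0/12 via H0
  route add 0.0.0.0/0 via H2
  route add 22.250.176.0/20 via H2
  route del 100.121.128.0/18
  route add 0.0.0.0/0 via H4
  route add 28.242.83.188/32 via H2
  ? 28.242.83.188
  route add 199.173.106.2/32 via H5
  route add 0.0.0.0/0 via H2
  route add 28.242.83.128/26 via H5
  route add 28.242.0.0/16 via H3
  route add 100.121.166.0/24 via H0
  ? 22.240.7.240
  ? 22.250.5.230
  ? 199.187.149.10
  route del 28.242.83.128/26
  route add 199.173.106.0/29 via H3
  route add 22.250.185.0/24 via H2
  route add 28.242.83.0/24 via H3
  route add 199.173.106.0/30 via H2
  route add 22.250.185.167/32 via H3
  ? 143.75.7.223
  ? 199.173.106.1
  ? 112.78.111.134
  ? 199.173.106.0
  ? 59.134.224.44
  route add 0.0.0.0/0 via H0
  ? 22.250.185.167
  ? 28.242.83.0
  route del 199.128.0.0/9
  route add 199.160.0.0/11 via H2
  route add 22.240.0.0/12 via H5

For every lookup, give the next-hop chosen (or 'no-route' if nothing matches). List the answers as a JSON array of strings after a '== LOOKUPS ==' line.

Process each operation:
  add 100.121.128.0/18 -> H0 at depth 18
  add 22.250.185.167/32 -> H0 at depth 32
  ? 22.250.185.167  path d0:-→d1:-→d2:-→d3:-→d4:-→d5:-→d6:-→d7:-→d8:-→d9:-→d10:-→d11:-→d12:-→d13:-→d14:-→d15:-→d16:-→d17:-→d18:-→d19:-→d20:-→d21:-→d22:-→d23:-→d24:-→d25:-→d26:-→d27:-→d28:-→d29:-→d30:-→d31:-→d32:H0  best=H0
  add 199.128.0.0/9 -> H1 at depth 9
  add 0.0.0.0/0 -> H4 at depth 0
  add 28.0.0.0/8 -> H1 at depth 8
  add 22.250.0.0/16 -> H2 at depth 16
  add 100.121.166.0/24 -> H2 at depth 24
  add 22.240.0.0/12 -> H0 at depth 12
  add 0.0.0.0/0 -> H2 at depth 0
  add 22.250.176.0/20 -> H2 at depth 20
  del 100.121.128.0/18 (clear depth 18)
  add 0.0.0.0/0 -> H4 at depth 0
  add 28.242.83.188/32 -> H2 at depth 32
  ? 28.242.83.188  path d0:H4→d1:-→d2:-→d3:-→d4:-→d5:-→d6:-→d7:-→d8:H1→d9:-→d10:-→d11:-→d12:-→d13:-→d14:-→d15:-→d16:-→d17:-→d18:-→d19:-→d20:-→d21:-→d22:-→d23:-→d24:-→d25:-→d26:-→d27:-→d28:-→d29:-→d30:-→d31:-→d32:H2  best=H2
  add 199.173.106.2/32 -> H5 at depth 32
  add 0.0.0.0/0 -> H2 at depth 0
  add 28.242.83.128/26 -> H5 at depth 26
  add 28.242.0.0/16 -> H3 at depth 16
  add 100.121.166.0/24 -> H0 at depth 24
  ? 22.240.7.240  path d0:H2→d1:-→d2:-→d3:-→d4:-→d5:-→d6:-→d7:-→d8:-→d9:-→d10:-→d11:-→d12:H0  best=H0
  ? 22.250.5.230  path d0:H2→d1:-→d2:-→d3:-→d4:-→d5:-→d6:-→d7:-→d8:-→d9:-→d10:-→d11:-→d12:H0→d13:-→d14:-→d15:-→d16:H2  best=H2
  ? 199.187.149.10  path d0:H2→d1:-→d2:-→d3:-→d4:-→d5:-→d6:-→d7:-→d8:-→d9:H1→d10:-→d11:-  best=H1
  del 28.242.83.128/26 (clear depth 26)
  add 199.173.106.0/29 -> H3 at depth 29
  add 22.250.185.0/24 -> H2 at depth 24
  add 28.242.83.0/24 -> H3 at depth 24
  add 199.173.106.0/30 -> H2 at depth 30
  add 22.250.185.167/32 -> H3 at depth 32
  ? 143.75.7.223  path d0:H2→d1:-  best=H2
  ? 199.173.106.1  path d0:H2→d1:-→d2:-→d3:-→d4:-→d5:-→d6:-→d7:-→d8:-→d9:H1→d10:-→d11:-→d12:-→d13:-→d14:-→d15:-→d16:-→d17:-→d18:-→d19:-→d20:-→d21:-→d22:-→d23:-→d24:-→d25:-→d26:-→d27:-→d28:-→d29:H3→d30:H2  best=H2
  ? 112.78.111.134  path d0:H2→d1:-→d2:-→d3:-  best=H2
  ? 199.173.106.0  path d0:H2→d1:-→d2:-→d3:-→d4:-→d5:-→d6:-→d7:-→d8:-→d9:H1→d10:-→d11:-→d12:-→d13:-→d14:-→d15:-→d16:-→d17:-→d18:-→d19:-→d20:-→d21:-→d22:-→d23:-→d24:-→d25:-→d26:-→d27:-→d28:-→d29:H3→d30:H2  best=H2
  ? 59.134.224.44  path d0:H2→d1:-→d2:-  best=H2
  add 0.0.0.0/0 -> H0 at depth 0
  ? 22.250.185.167  path d0:H0→d1:-→d2:-→d3:-→d4:-→d5:-→d6:-→d7:-→d8:-→d9:-→d10:-→d11:-→d12:H0→d13:-→d14:-→d15:-→d16:H2→d17:-→d18:-→d19:-→d20:H2→d21:-→d22:-→d23:-→d24:H2→d25:-→d26:-→d27:-→d28:-→d29:-→d30:-→d31:-→d32:H3  best=H3
  ? 28.242.83.0  path d0:H0→d1:-→d2:-→d3:-→d4:-→d5:-→d6:-→d7:-→d8:H1→d9:-→d10:-→d11:-→d12:-→d13:-→d14:-→d15:-→d16:H3→d17:-→d18:-→d19:-→d20:-→d21:-→d22:-→d23:-→d24:H3  best=H3
  del 199.128.0.0/9 (clear depth 9)
  add 199.160.0.0/11 -> H2 at depth 11
  add 22.240.0.0/12 -> H5 at depth 12

== LOOKUPS ==
["H0","H2","H0","H2","H1","H2","H2","H2","H2","H2","H3","H3"]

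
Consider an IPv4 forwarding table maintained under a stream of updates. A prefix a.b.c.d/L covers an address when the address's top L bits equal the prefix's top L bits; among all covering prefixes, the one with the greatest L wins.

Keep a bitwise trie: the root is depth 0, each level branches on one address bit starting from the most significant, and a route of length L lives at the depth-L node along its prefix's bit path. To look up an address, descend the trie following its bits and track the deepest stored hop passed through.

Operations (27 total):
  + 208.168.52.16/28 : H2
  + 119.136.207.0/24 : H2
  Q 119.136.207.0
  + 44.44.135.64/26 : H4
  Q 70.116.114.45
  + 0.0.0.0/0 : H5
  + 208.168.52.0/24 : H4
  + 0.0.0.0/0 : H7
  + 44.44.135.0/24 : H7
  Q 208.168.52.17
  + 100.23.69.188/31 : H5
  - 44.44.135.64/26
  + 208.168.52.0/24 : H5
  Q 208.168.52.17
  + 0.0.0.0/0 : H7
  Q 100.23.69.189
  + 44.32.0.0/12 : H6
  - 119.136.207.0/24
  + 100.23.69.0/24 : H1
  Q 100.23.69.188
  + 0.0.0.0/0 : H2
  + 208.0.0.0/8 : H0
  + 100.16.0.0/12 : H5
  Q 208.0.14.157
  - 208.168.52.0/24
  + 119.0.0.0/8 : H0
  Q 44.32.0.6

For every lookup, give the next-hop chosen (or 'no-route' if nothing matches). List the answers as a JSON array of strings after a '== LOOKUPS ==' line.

Process each operation:
  + 208.168.52.16/28 (H2) depth=28
  + 119.136.207.0/24 (H2) depth=24
  Q 119.136.207.0: descend 011101111000100011001111 ; hops seen [H2] ; pick H2
  + 44.44.135.64/26 (H4) depth=26
  Q 70.116.114.45: descend 01 ; hops seen [∅] ; pick no-route
  + 0.0.0.0/0 (H5) depth=0
  + 208.168.52.0/24 (H4) depth=24
  + 0.0.0.0/0 (H7) depth=0
  + 44.44.135.0/24 (H7) depth=24
  Q 208.168.52.17: descend 1101000010101000001101000001 ; hops seen [H7,H4,H2] ; pick H2
  + 100.23.69.188/31 (H5) depth=31
  del 44.44.135.64/26 (clear depth 26)
  + 208.168.52.0/24 (H5) depth=24
  Q 208.168.52.17: descend 1101000010101000001101000001 ; hops seen [H7,H5,H2] ; pick H2
  + 0.0.0.0/0 (H7) depth=0
  Q 100.23.69.189: descend 0110010000010111010001011011110 ; hops seen [H7,H5] ; pick H5
  + 44.32.0.0/12 (H6) depth=12
  del 119.136.207.0/24 (clear depth 24)
  + 100.23.69.0/24 (H1) depth=24
  Q 100.23.69.188: descend 0110010000010111010001011011110 ; hops seen [H7,H1,H5] ; pick H5
  + 0.0.0.0/0 (H2) depth=0
  + 208.0.0.0/8 (H0) depth=8
  + 100.16.0.0/12 (H5) depth=12
  Q 208.0.14.157: descend 11010000 ; hops seen [H2,H0] ; pick H0
  del 208.168.52.0/24 (clear depth 24)
  + 119.0.0.0/8 (H0) depth=8
  Q 44.32.0.6: descend 001011000010 ; hops seen [H2,H6] ; pick H6

== LOOKUPS ==
["H2","no-route","H2","H2","H5","H5","H0","H6"]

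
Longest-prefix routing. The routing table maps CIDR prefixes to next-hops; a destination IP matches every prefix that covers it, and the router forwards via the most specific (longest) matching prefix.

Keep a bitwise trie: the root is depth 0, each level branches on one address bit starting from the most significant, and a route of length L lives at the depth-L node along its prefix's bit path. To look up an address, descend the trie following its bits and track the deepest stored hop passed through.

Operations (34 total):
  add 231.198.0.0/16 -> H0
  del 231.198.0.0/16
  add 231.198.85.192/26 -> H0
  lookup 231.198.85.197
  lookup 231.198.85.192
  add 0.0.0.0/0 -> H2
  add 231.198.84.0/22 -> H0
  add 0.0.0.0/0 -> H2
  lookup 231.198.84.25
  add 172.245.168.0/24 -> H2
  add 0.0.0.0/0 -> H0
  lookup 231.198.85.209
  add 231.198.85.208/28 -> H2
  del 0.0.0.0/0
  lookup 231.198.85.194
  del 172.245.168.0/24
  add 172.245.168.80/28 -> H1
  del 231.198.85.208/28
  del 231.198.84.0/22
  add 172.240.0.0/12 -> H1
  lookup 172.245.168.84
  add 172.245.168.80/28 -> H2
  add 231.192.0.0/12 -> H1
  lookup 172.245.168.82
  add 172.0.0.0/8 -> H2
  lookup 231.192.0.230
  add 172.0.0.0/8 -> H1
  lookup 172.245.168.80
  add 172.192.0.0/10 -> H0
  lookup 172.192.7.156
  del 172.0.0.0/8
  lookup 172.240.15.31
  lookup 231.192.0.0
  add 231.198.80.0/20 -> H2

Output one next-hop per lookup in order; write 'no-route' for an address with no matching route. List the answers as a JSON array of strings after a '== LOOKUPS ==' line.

Apply in order:
  add 231.198.0.0/16 -> H0 at depth 16
  del 231.198.0.0/16 (clear depth 16)
  add 231.198.85.192/26 -> H0 at depth 26
  Q 231.198.85.197: descend 11100111110001100101010111 ; hops seen [H0] ; pick H0
  Q 231.198.85.192: descend 11100111110001100101010111 ; hops seen [H0] ; pick H0
  add 0.0.0.0/0 -> H2 at depth 0
  add 231.198.84.0/22 -> H0 at depth 22
  add 0.0.0.0/0 -> H2 at depth 0
  Q 231.198.84.25: descend 11100111110001100101010 ; hops seen [H2,H0] ; pick H0
  add 172.245.168.0/24 -> H2 at depth 24
  add 0.0.0.0/0 -> H0 at depth 0
  Q 231.198.85.209: descend 11100111110001100101010111 ; hops seen [H0,H0,H0] ; pick H0
  add 231.198.85.208/28 -> H2 at depth 28
  del 0.0.0.0/0 (clear depth 0)
  Q 231.198.85.194: descend 111001111100011001010101110 ; hops seen [H0,H0] ; pick H0
  del 172.245.168.0/24 (clear depth 24)
  add 172.245.168.80/28 -> H1 at depth 28
  del 231.198.85.208/28 (clear depth 28)
  del 231.198.84.0/22 (clear depth 22)
  add 172.240.0.0/12 -> H1 at depth 12
  Q 172.245.168.84: descend 1010110011110101101010000101 ; hops seen [H1,H1] ; pick H1
  add 172.245.168.80/28 -> H2 at depth 28
  add 231.192.0.0/12 -> H1 at depth 12
  Q 172.245.168.82: descend 1010110011110101101010000101 ; hops seen [H1,H2] ; pick H2
  add 172.0.0.0/8 -> H2 at depth 8
  Q 231.192.0.230: descend 1110011111000 ; hops seen [H1] ; pick H1
  add 172.0.0.0/8 -> H1 at depth 8
  Q 172.245.168.80: descend 1010110011110101101010000101 ; hops seen [H1,H1,H2] ; pick H2
  add 172.192.0.0/10 -> H0 at depth 10
  Q 172.192.7.156: descend 1010110011 ; hops seen [H1,H0] ; pick H0
  del 172.0.0.0/8 (clear depth 8)
  Q 172.240.15.31: descend 1010110011110 ; hops seen [H0,H1] ; pick H1
  Q 231.192.0.0: descend 1110011111000 ; hops seen [H1] ; pick H1
  add 231.198.80.0/20 -> H2 at depth 20

== LOOKUPS ==
["H0","H0","H0","H0","H0","H1","H2","H1","H2","H0","H1","H1"]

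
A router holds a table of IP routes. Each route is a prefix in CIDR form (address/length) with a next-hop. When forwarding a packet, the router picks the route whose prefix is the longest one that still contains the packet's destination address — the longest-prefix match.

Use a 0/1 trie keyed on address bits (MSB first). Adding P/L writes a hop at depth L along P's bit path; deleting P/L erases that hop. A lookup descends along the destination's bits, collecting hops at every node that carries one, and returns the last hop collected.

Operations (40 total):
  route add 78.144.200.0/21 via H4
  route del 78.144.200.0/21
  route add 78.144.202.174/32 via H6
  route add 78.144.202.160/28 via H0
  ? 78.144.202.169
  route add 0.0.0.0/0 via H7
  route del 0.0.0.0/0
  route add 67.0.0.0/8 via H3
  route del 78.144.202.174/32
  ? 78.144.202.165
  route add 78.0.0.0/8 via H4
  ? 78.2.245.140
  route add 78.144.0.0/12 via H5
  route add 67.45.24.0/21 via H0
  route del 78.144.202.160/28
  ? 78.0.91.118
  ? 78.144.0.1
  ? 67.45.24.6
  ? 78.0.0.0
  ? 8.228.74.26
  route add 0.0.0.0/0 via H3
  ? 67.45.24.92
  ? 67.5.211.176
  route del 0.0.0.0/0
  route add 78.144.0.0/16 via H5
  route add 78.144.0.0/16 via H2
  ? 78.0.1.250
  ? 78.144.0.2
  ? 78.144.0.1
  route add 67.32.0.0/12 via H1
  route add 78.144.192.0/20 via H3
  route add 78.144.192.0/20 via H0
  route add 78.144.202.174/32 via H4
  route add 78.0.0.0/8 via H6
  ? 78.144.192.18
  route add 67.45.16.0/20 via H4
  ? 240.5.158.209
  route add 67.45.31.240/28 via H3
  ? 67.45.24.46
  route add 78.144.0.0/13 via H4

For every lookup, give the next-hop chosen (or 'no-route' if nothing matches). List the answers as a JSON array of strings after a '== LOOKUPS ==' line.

Trace:
  add 78.144.200.0/21 -> H4 at depth 21
  del 78.144.200.0/21 (clear depth 21)
  add 78.144.202.174/32 -> H6 at depth 32
  add 78.144.202.160/28 -> H0 at depth 28
  lookup 78.144.202.169: bits 01001110100100001100101010101 walk d0:-→d1:-→d2:-→d3:-→d4:-→d5:-→d6:-→d7:-→d8:-→d9:-→d10:-→d11:-→d12:-→d13:-→d14:-→d15:-→d16:-→d17:-→d18:-→d19:-→d20:-→d21:-→d22:-→d23:-→d24:-→d25:-→d26:-→d27:-→d28:H0→d29:- -> H0
  add 0.0.0.0/0 -> H7 at depth 0
  del 0.0.0.0/0 (clear depth 0)
  add 67.0.0.0/8 -> H3 at depth 8
  del 78.144.202.174/32 (clear depth 32)
  lookup 78.144.202.165: bits 0100111010010000110010101010 walk d0:-→d1:-→d2:-→d3:-→d4:-→d5:-→d6:-→d7:-→d8:-→d9:-→d10:-→d11:-→d12:-→d13:-→d14:-→d15:-→d16:-→d17:-→d18:-→d19:-→d20:-→d21:-→d22:-→d23:-→d24:-→d25:-→d26:-→d27:-→d28:H0 -> H0
  add 78.0.0.0/8 -> H4 at depth 8
  lookup 78.2.245.140: bits 01001110 walk d0:-→d1:-→d2:-→d3:-→d4:-→d5:-→d6:-→d7:-→d8:H4 -> H4
  add 78.144.0.0/12 -> H5 at depth 12
  add 67.45.24.0/21 -> H0 at depth 21
  del 78.144.202.160/28 (clear depth 28)
  lookup 78.0.91.118: bits 01001110 walk d0:-→d1:-→d2:-→d3:-→d4:-→d5:-→d6:-→d7:-→d8:H4 -> H4
  lookup 78.144.0.1: bits 0100111010010000 walk d0:-→d1:-→d2:-→d3:-→d4:-→d5:-→d6:-→d7:-→d8:H4→d9:-→d10:-→d11:-→d12:H5→d13:-→d14:-→d15:-→d16:- -> H5
  lookup 67.45.24.6: bits 010000110010110100011 walk d0:-→d1:-→d2:-→d3:-→d4:-→d5:-→d6:-→d7:-→d8:H3→d9:-→d10:-→d11:-→d12:-→d13:-→d14:-→d15:-→d16:-→d17:-→d18:-→d19:-→d20:-→d21:H0 -> H0
  lookup 78.0.0.0: bits 01001110 walk d0:-→d1:-→d2:-→d3:-→d4:-→d5:-→d6:-→d7:-→d8:H4 -> H4
  lookup 8.228.74.26: bits 0 walk d0:-→d1:- -> no-route
  add 0.0.0.0/0 -> H3 at depth 0
  lookup 67.45.24.92: bits 010000110010110100011 walk d0:H3→d1:-→d2:-→d3:-→d4:-→d5:-→d6:-→d7:-→d8:H3→d9:-→d10:-→d11:-→d12:-→d13:-→d14:-→d15:-→d16:-→d17:-→d18:-→d19:-→d20:-→d21:H0 -> H0
  lookup 67.5.211.176: bits 0100001100 walk d0:H3→d1:-→d2:-→d3:-→d4:-→d5:-→d6:-→d7:-→d8:H3→d9:-→d10:- -> H3
  del 0.0.0.0/0 (clear depth 0)
  add 78.144.0.0/16 -> H5 at depth 16
  add 78.144.0.0/16 -> H2 at depth 16
  lookup 78.0.1.250: bits 01001110 walk d0:-→d1:-→d2:-→d3:-→d4:-→d5:-→d6:-→d7:-→d8:H4 -> H4
  lookup 78.144.0.2: bits 0100111010010000 walk d0:-→d1:-→d2:-→d3:-→d4:-→d5:-→d6:-→d7:-→d8:H4→d9:-→d10:-→d11:-→d12:H5→d13:-→d14:-→d15:-→d16:H2 -> H2
  lookup 78.144.0.1: bits 0100111010010000 walk d0:-→d1:-→d2:-→d3:-→d4:-→d5:-→d6:-→d7:-→d8:H4→d9:-→d10:-→d11:-→d12:H5→d13:-→d14:-→d15:-→d16:H2 -> H2
  add 67.32.0.0/12 -> H1 at depth 12
  add 78.144.192.0/20 -> H3 at depth 20
  add 78.144.192.0/20 -> H0 at depth 20
  add 78.144.202.174/32 -> H4 at depth 32
  add 78.0.0.0/8 -> H6 at depth 8
  lookup 78.144.192.18: bits 01001110100100001100 walk d0:-→d1:-→d2:-→d3:-→d4:-→d5:-→d6:-→d7:-→d8:H6→d9:-→d10:-→d11:-→d12:H5→d13:-→d14:-→d15:-→d16:H2→d17:-→d18:-→d19:-→d20:H0 -> H0
  add 67.45.16.0/20 -> H4 at depth 20
  lookup 240.5.158.209: bits ε walk d0:- -> no-route
  add 67.45.31.240/28 -> H3 at depth 28
  lookup 67.45.24.46: bits 010000110010110100011 walk d0:-→d1:-→d2:-→d3:-→d4:-→d5:-→d6:-→d7:-→d8:H3→d9:-→d10:-→d11:-→d12:H1→d13:-→d14:-→d15:-→d16:-→d17:-→d18:-→d19:-→d20:H4→d21:H0 -> H0
  add 78.144.0.0/13 -> H4 at depth 13

== LOOKUPS ==
["H0","H0","H4","H4","H5","H0","H4","no-route","H0","H3","H4","H2","H2","H0","no-route","H0"]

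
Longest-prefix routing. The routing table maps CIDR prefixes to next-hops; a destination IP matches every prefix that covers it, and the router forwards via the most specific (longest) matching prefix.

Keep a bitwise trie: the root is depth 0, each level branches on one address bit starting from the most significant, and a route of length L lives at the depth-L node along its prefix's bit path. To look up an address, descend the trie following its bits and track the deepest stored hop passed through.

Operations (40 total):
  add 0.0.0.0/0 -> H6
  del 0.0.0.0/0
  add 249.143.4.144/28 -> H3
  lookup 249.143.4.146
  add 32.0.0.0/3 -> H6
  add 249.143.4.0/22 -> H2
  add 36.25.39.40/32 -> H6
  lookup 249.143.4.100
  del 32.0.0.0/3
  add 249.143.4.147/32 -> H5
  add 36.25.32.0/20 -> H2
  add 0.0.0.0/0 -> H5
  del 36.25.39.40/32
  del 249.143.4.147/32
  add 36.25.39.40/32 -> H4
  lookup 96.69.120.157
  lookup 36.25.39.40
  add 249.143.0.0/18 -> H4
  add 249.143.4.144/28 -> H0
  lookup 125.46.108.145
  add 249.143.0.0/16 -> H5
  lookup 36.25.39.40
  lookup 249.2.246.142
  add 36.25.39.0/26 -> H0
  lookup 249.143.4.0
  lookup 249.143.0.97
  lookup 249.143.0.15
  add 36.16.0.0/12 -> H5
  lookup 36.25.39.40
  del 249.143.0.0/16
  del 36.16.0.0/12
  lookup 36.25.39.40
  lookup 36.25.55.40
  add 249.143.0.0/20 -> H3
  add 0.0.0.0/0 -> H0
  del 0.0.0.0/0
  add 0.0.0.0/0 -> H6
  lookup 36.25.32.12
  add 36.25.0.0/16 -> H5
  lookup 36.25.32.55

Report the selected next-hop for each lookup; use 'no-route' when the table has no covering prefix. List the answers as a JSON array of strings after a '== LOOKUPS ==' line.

Trace:
  + 0.0.0.0/0 (H6) depth=0
  - 0.0.0.0/0 clear@0
  + 249.143.4.144/28 (H3) depth=28
  Q 249.143.4.146: descend 1111100110001111000001001001 ; hops seen [H3] ; pick H3
  + 32.0.0.0/3 (H6) depth=3
  + 249.143.4.0/22 (H2) depth=22
  + 36.25.39.40/32 (H6) depth=32
  Q 249.143.4.100: descend 111110011000111100000100 ; hops seen [H2] ; pick H2
  - 32.0.0.0/3 clear@3
  + 249.143.4.147/32 (H5) depth=32
  + 36.25.32.0/20 (H2) depth=20
  + 0.0.0.0/0 (H5) depth=0
  - 36.25.39.40/32 clear@32
  - 249.143.4.147/32 clear@32
  + 36.25.39.40/32 (H4) depth=32
  Q 96.69.120.157: descend 0 ; hops seen [H5] ; pick H5
  Q 36.25.39.40: descend 00100100000110010010011100101000 ; hops seen [H5,H2,H4] ; pick H4
  + 249.143.0.0/18 (H4) depth=18
  + 249.143.4.144/28 (H0) depth=28
  Q 125.46.108.145: descend 0 ; hops seen [H5] ; pick H5
  + 249.143.0.0/16 (H5) depth=16
  Q 36.25.39.40: descend 00100100000110010010011100101000 ; hops seen [H5,H2,H4] ; pick H4
  Q 249.2.246.142: descend 11111001 ; hops seen [H5] ; pick H5
  + 36.25.39.0/26 (H0) depth=26
  Q 249.143.4.0: descend 111110011000111100000100 ; hops seen [H5,H5,H4,H2] ; pick H2
  Q 249.143.0.97: descend 111110011000111100000 ; hops seen [H5,H5,H4] ; pick H4
  Q 249.143.0.15: descend 111110011000111100000 ; hops seen [H5,H5,H4] ; pick H4
  + 36.16.0.0/12 (H5) depth=12
  Q 36.25.39.40: descend 00100100000110010010011100101000 ; hops seen [H5,H5,H2,H0,H4] ; pick H4
  - 249.143.0.0/16 clear@16
  - 36.16.0.0/12 clear@12
  Q 36.25.39.40: descend 00100100000110010010011100101000 ; hops seen [H5,H2,H0,H4] ; pick H4
  Q 36.25.55.40: descend 0010010000011001001 ; hops seen [H5] ; pick H5
  + 249.143.0.0/20 (H3) depth=20
  + 0.0.0.0/0 (H0) depth=0
  - 0.0.0.0/0 clear@0
  + 0.0.0.0/0 (H6) depth=0
  Q 36.25.32.12: descend 001001000001100100100 ; hops seen [H6,H2] ; pick H2
  + 36.25.0.0/16 (H5) depth=16
  Q 36.25.32.55: descend 001001000001100100100 ; hops seen [H6,H5,H2] ; pick H2

== LOOKUPS ==
["H3","H2","H5","H4","H5","H4","H5","H2","H4","H4","H4","H4","H5","H2","H2"]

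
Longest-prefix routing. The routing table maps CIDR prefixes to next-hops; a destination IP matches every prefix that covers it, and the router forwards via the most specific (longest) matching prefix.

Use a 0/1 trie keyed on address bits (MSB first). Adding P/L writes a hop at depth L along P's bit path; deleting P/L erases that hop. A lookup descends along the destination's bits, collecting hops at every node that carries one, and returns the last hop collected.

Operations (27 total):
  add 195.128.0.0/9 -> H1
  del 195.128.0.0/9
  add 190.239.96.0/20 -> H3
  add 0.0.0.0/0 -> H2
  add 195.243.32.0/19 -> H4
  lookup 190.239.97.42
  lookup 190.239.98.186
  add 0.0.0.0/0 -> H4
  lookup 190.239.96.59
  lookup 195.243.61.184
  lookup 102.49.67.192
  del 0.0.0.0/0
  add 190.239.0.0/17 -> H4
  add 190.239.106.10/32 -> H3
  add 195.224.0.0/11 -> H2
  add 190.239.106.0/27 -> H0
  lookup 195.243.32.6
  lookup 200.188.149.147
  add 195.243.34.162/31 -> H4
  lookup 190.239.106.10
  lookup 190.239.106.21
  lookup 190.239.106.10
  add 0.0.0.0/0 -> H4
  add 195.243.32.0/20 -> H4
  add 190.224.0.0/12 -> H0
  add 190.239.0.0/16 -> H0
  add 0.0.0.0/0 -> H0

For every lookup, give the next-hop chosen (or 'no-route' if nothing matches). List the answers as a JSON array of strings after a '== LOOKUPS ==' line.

Apply in order:
  add 195.128.0.0/9 -> H1 at depth 9
  - 195.128.0.0/9 clear@9
  add 190.239.96.0/20 -> H3 at depth 20
  add 0.0.0.0/0 -> H2 at depth 0
  add 195.243.32.0/19 -> H4 at depth 19
  lookup 190.239.97.42: bits 10111110111011110110 walk d0:H2→d1:-→d2:-→d3:-→d4:-→d5:-→d6:-→d7:-→d8:-→d9:-→d10:-→d11:-→d12:-→d13:-→d14:-→d15:-→d16:-→d17:-→d18:-→d19:-→d20:H3 -> H3
  lookup 190.239.98.186: bits 10111110111011110110 walk d0:H2→d1:-→d2:-→d3:-→d4:-→d5:-→d6:-→d7:-→d8:-→d9:-→d10:-→d11:-→d12:-→d13:-→d14:-→d15:-→d16:-→d17:-→d18:-→d19:-→d20:H3 -> H3
  add 0.0.0.0/0 -> H4 at depth 0
  lookup 190.239.96.59: bits 10111110111011110110 walk d0:H4→d1:-→d2:-→d3:-→d4:-→d5:-→d6:-→d7:-→d8:-→d9:-→d10:-→d11:-→d12:-→d13:-→d14:-→d15:-→d16:-→d17:-→d18:-→d19:-→d20:H3 -> H3
  lookup 195.243.61.184: bits 1100001111110011001 walk d0:H4→d1:-→d2:-→d3:-→d4:-→d5:-→d6:-→d7:-→d8:-→d9:-→d10:-→d11:-→d12:-→d13:-→d14:-→d15:-→d16:-→d17:-→d18:-→d19:H4 -> H4
  lookup 102.49.67.192: bits ε walk d0:H4 -> H4
  - 0.0.0.0/0 clear@0
  add 190.239.0.0/17 -> H4 at depth 17
  add 190.239.106.10/32 -> H3 at depth 32
  add 195.224.0.0/11 -> H2 at depth 11
  add 190.239.106.0/27 -> H0 at depth 27
  lookup 195.243.32.6: bits 1100001111110011001 walk d0:-→d1:-→d2:-→d3:-→d4:-→d5:-→d6:-→d7:-→d8:-→d9:-→d10:-→d11:H2→d12:-→d13:-→d14:-→d15:-→d16:-→d17:-→d18:-→d19:H4 -> H4
  lookup 200.188.149.147: bits 1100 walk d0:-→d1:-→d2:-→d3:-→d4:- -> no-route
  add 195.243.34.162/31 -> H4 at depth 31
  lookup 190.239.106.10: bits 10111110111011110110101000001010 walk d0:-→d1:-→d2:-→d3:-→d4:-→d5:-→d6:-→d7:-→d8:-→d9:-→d10:-→d11:-→d12:-→d13:-→d14:-→d15:-→d16:-→d17:H4→d18:-→d19:-→d20:H3→d21:-→d22:-→d23:-→d24:-→d25:-→d26:-→d27:H0→d28:-→d29:-→d30:-→d31:-→d32:H3 -> H3
  lookup 190.239.106.21: bits 101111101110111101101010000 walk d0:-→d1:-→d2:-→d3:-→d4:-→d5:-→d6:-→d7:-→d8:-→d9:-→d10:-→d11:-→d12:-→d13:-→d14:-→d15:-→d16:-→d17:H4→d18:-→d19:-→d20:H3→d21:-→d22:-→d23:-→d24:-→d25:-→d26:-→d27:H0 -> H0
  lookup 190.239.106.10: bits 10111110111011110110101000001010 walk d0:-→d1:-→d2:-→d3:-→d4:-→d5:-→d6:-→d7:-→d8:-→d9:-→d10:-→d11:-→d12:-→d13:-→d14:-→d15:-→d16:-→d17:H4→d18:-→d19:-→d20:H3→d21:-→d22:-→d23:-→d24:-→d25:-→d26:-→d27:H0→d28:-→d29:-→d30:-→d31:-→d32:H3 -> H3
  add 0.0.0.0/0 -> H4 at depth 0
  add 195.243.32.0/20 -> H4 at depth 20
  add 190.224.0.0/12 -> H0 at depth 12
  add 190.239.0.0/16 -> H0 at depth 16
  add 0.0.0.0/0 -> H0 at depth 0

== LOOKUPS ==
["H3","H3","H3","H4","H4","H4","no-route","H3","H0","H3"]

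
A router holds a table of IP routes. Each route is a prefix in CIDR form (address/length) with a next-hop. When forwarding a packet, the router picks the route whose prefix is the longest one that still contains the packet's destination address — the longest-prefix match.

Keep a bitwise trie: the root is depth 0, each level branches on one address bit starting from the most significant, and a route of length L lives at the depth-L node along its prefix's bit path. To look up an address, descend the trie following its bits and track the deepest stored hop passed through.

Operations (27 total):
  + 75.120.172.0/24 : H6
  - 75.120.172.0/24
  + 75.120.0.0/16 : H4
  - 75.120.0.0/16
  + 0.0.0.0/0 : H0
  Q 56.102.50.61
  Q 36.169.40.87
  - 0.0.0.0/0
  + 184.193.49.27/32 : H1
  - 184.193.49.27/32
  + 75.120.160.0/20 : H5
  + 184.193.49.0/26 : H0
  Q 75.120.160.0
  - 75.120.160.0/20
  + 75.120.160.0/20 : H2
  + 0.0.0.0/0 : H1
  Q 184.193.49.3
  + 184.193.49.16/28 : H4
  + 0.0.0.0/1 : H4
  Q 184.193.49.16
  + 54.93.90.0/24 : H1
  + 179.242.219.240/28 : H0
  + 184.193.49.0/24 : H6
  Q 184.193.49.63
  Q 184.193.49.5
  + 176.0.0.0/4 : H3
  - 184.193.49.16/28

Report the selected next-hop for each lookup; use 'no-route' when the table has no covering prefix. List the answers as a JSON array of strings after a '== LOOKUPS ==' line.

Process each operation:
  add 75.120.172.0/24 -> H6 at depth 24
  del 75.120.172.0/24 (clear depth 24)
  add 75.120.0.0/16 -> H4 at depth 16
  del 75.120.0.0/16 (clear depth 16)
  add 0.0.0.0/0 -> H0 at depth 0
  ? 56.102.50.61  path d0:H0→d1:-  best=H0
  ? 36.169.40.87  path d0:H0→d1:-  best=H0
  del 0.0.0.0/0 (clear depth 0)
  add 184.193.49.27/32 -> H1 at depth 32
  del 184.193.49.27/32 (clear depth 32)
  add 75.120.160.0/20 -> H5 at depth 20
  add 184.193.49.0/26 -> H0 at depth 26
  ? 75.120.160.0  path d0:-→d1:-→d2:-→d3:-→d4:-→d5:-→d6:-→d7:-→d8:-→d9:-→d10:-→d11:-→d12:-→d13:-→d14:-→d15:-→d16:-→d17:-→d18:-→d19:-→d20:H5  best=H5
  del 75.120.160.0/20 (clear depth 20)
  add 75.120.160.0/20 -> H2 at depth 20
  add 0.0.0.0/0 -> H1 at depth 0
  ? 184.193.49.3  path d0:H1→d1:-→d2:-→d3:-→d4:-→d5:-→d6:-→d7:-→d8:-→d9:-→d10:-→d11:-→d12:-→d13:-→d14:-→d15:-→d16:-→d17:-→d18:-→d19:-→d20:-→d21:-→d22:-→d23:-→d24:-→d25:-→d26:H0→d27:-  best=H0
  add 184.193.49.16/28 -> H4 at depth 28
  add 0.0.0.0/1 -> H4 at depth 1
  ? 184.193.49.16  path d0:H1→d1:-→d2:-→d3:-→d4:-→d5:-→d6:-→d7:-→d8:-→d9:-→d10:-→d11:-→d12:-→d13:-→d14:-→d15:-→d16:-→d17:-→d18:-→d19:-→d20:-→d21:-→d22:-→d23:-→d24:-→d25:-→d26:H0→d27:-→d28:H4  best=H4
  add 54.93.90.0/24 -> H1 at depth 24
  add 179.242.219.240/28 -> H0 at depth 28
  add 184.193.49.0/24 -> H6 at depth 24
  ? 184.193.49.63  path d0:H1→d1:-→d2:-→d3:-→d4:-→d5:-→d6:-→d7:-→d8:-→d9:-→d10:-→d11:-→d12:-→d13:-→d14:-→d15:-→d16:-→d17:-→d18:-→d19:-→d20:-→d21:-→d22:-→d23:-→d24:H6→d25:-→d26:H0  best=H0
  ? 184.193.49.5  path d0:H1→d1:-→d2:-→d3:-→d4:-→d5:-→d6:-→d7:-→d8:-→d9:-→d10:-→d11:-→d12:-→d13:-→d14:-→d15:-→d16:-→d17:-→d18:-→d19:-→d20:-→d21:-→d22:-→d23:-→d24:H6→d25:-→d26:H0→d27:-  best=H0
  add 176.0.0.0/4 -> H3 at depth 4
  del 184.193.49.16/28 (clear depth 28)

== LOOKUPS ==
["H0","H0","H5","H0","H4","H0","H0"]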